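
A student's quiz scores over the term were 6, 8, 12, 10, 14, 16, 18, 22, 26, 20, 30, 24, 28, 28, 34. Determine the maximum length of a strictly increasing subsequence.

Track the smallest tail for each achievable length (strict):
6 → extends → [6]
8 → extends → [6, 8]
12 → extends → [6, 8, 12]
10 → replaces 12 → [6, 8, 10]
14 → extends → [6, 8, 10, 14]
16 → extends → [6, 8, 10, 14, 16]
18 → extends → [6, 8, 10, 14, 16, 18]
22 → extends → [6, 8, 10, 14, 16, 18, 22]
26 → extends → [6, 8, 10, 14, 16, 18, 22, 26]
20 → replaces 22 → [6, 8, 10, 14, 16, 18, 20, 26]
30 → extends → [6, 8, 10, 14, 16, 18, 20, 26, 30]
24 → replaces 26 → [6, 8, 10, 14, 16, 18, 20, 24, 30]
28 → replaces 30 → [6, 8, 10, 14, 16, 18, 20, 24, 28]
28 → already a tail → [6, 8, 10, 14, 16, 18, 20, 24, 28]
34 → extends → [6, 8, 10, 14, 16, 18, 20, 24, 28, 34]
Ten tails, so the longest strictly increasing subsequence has length 10 (e.g. 6, 8, 12, 14, 16, 18, 22, 26, 30, 34).

10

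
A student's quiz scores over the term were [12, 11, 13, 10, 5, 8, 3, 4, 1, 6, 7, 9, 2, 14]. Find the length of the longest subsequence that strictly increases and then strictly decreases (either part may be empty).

6

inc[i] = longest strictly increasing subsequence ending at i; dec[i] = longest strictly decreasing subsequence starting at i:
i:      1  2  3  4  5  6  7  8  9 10 11 12 13 14
a[i]:  12 11 13 10  5  8  3  4  1  6  7  9  2 14
inc:    1  1  2  1  1  2  1  2  1  3  4  5  2  6
dec:    6  5  5  4  3  3  2  2  1  2  2  2  1  1
Best peak at i=1 (value 12): inc=1, dec=6, length 1+6−1 = 6.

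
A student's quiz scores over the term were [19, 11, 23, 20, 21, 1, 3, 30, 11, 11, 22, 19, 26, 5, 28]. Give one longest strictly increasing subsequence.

19, 20, 21, 22, 26, 28

Patience tails give the LIS length; then backtrack through the dp parents:
19 → extends → [19]
11 → replaces 19 → [11]
23 → extends → [11, 23]
20 → replaces 23 → [11, 20]
21 → extends → [11, 20, 21]
1 → replaces 11 → [1, 20, 21]
3 → replaces 20 → [1, 3, 21]
30 → extends → [1, 3, 21, 30]
11 → replaces 21 → [1, 3, 11, 30]
11 → already a tail → [1, 3, 11, 30]
22 → replaces 30 → [1, 3, 11, 22]
19 → replaces 22 → [1, 3, 11, 19]
26 → extends → [1, 3, 11, 19, 26]
5 → replaces 11 → [1, 3, 5, 19, 26]
28 → extends → [1, 3, 5, 19, 26, 28]
Length 6; one witness is 19, 20, 21, 22, 26, 28.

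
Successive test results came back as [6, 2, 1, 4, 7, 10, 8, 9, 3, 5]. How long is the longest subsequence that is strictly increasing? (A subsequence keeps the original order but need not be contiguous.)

Track the smallest tail for each achievable length (strict):
6 → extends → [6]
2 → replaces 6 → [2]
1 → replaces 2 → [1]
4 → extends → [1, 4]
7 → extends → [1, 4, 7]
10 → extends → [1, 4, 7, 10]
8 → replaces 10 → [1, 4, 7, 8]
9 → extends → [1, 4, 7, 8, 9]
3 → replaces 4 → [1, 3, 7, 8, 9]
5 → replaces 7 → [1, 3, 5, 8, 9]
Five tails, so the longest strictly increasing subsequence has length 5 (e.g. 2, 4, 7, 8, 9).

5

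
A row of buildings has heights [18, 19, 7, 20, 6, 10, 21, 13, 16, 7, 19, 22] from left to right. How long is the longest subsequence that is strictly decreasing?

3

Let dp[i] be the longest strictly decreasing subsequence ending at i:
i:      1  2  3  4  5  6  7  8  9 10 11 12
a[i]:  18 19  7 20  6 10 21 13 16  7 19 22
dp:     1  1  2  1  3  2  1  2  2  3  2  1
Maximum is 3.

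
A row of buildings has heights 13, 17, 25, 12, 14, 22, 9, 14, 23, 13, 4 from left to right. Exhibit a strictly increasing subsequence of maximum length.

Patience tails give the LIS length; then backtrack through the dp parents:
13 → extends → [13]
17 → extends → [13, 17]
25 → extends → [13, 17, 25]
12 → replaces 13 → [12, 17, 25]
14 → replaces 17 → [12, 14, 25]
22 → replaces 25 → [12, 14, 22]
9 → replaces 12 → [9, 14, 22]
14 → already a tail → [9, 14, 22]
23 → extends → [9, 14, 22, 23]
13 → replaces 14 → [9, 13, 22, 23]
4 → replaces 9 → [4, 13, 22, 23]
Length 4; one witness is 13, 17, 22, 23.

13, 17, 22, 23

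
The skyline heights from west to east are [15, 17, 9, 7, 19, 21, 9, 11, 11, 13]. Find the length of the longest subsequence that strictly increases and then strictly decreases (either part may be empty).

5

inc[i] = longest strictly increasing subsequence ending at i; dec[i] = longest strictly decreasing subsequence starting at i:
i:      1  2  3  4  5  6  7  8  9 10
a[i]:  15 17  9  7 19 21  9 11 11 13
inc:    1  2  1  1  3  4  2  3  3  4
dec:    3  3  2  1  2  2  1  1  1  1
Best peak at i=6 (value 21): inc=4, dec=2, length 4+2−1 = 5.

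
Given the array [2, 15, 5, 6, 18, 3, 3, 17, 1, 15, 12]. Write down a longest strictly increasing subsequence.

2, 5, 6, 18

Patience tails give the LIS length; then backtrack through the dp parents:
2 → extends → [2]
15 → extends → [2, 15]
5 → replaces 15 → [2, 5]
6 → extends → [2, 5, 6]
18 → extends → [2, 5, 6, 18]
3 → replaces 5 → [2, 3, 6, 18]
3 → already a tail → [2, 3, 6, 18]
17 → replaces 18 → [2, 3, 6, 17]
1 → replaces 2 → [1, 3, 6, 17]
15 → replaces 17 → [1, 3, 6, 15]
12 → replaces 15 → [1, 3, 6, 12]
Length 4; one witness is 2, 5, 6, 18.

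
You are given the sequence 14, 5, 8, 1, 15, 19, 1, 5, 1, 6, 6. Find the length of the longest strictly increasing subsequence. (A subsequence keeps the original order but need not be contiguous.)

4

Track the smallest tail for each achievable length (strict):
14 → extends → [14]
5 → replaces 14 → [5]
8 → extends → [5, 8]
1 → replaces 5 → [1, 8]
15 → extends → [1, 8, 15]
19 → extends → [1, 8, 15, 19]
1 → already a tail → [1, 8, 15, 19]
5 → replaces 8 → [1, 5, 15, 19]
1 → already a tail → [1, 5, 15, 19]
6 → replaces 15 → [1, 5, 6, 19]
6 → already a tail → [1, 5, 6, 19]
Four tails, so the longest strictly increasing subsequence has length 4 (e.g. 5, 8, 15, 19).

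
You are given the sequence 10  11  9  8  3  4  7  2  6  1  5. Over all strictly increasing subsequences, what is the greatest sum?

Let S[i] be the best sum of a strictly increasing subsequence ending at i:
i:      1  2  3  4  5  6  7  8  9 10 11
a[i]:  10 11  9  8  3  4  7  2  6  1  5
S:     10 21  9  8  3  7 14  2 13  1 12
Maximum is 21 (e.g. 10 + 11).

21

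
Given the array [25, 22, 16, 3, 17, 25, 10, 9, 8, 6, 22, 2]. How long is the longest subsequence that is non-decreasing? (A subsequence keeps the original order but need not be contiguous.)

3

Let dp[i] be the length of the longest such subsequence ending at index i:
i:      1  2  3  4  5  6  7  8  9 10 11 12
a[i]:  25 22 16  3 17 25 10  9  8  6 22  2
dp:     1  1  1  1  2  3  2  2  2  2  3  1
Maximum dp value is 3.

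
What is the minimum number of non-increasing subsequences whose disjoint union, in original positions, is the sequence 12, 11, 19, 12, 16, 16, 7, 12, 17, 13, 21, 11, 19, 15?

The minimum number of non-increasing subsequences covering a sequence equals the length of its longest strictly increasing subsequence.
LIS length is 5 (e.g. 11, 12, 16, 17, 21), so 5 piles are needed.

5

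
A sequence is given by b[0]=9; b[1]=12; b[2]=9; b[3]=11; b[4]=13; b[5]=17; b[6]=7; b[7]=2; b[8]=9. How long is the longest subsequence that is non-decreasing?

5

Track the smallest tail for each achievable length (allowing ties):
9 → extends → [9]
12 → extends → [9, 12]
9 → replaces 12 → [9, 9]
11 → extends → [9, 9, 11]
13 → extends → [9, 9, 11, 13]
17 → extends → [9, 9, 11, 13, 17]
7 → replaces 9 → [7, 9, 11, 13, 17]
2 → replaces 7 → [2, 9, 11, 13, 17]
9 → replaces 11 → [2, 9, 9, 13, 17]
Five tails, so the longest non-decreasing subsequence has length 5 (e.g. 9, 9, 11, 13, 17).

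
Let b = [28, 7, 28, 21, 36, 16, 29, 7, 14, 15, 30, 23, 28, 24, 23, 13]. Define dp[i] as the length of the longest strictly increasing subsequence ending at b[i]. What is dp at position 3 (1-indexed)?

2

dp[i] = 1 + max{dp[j] : j<i, b[j]<b[i]} (or 1 if no such j):
i:      1  2  3  4  5  6  7  8  9 10 11 12 13 14 15 16
b[i]:  28  7 28 21 36 16 29  7 14 15 30 23 28 24 23 13
dp:     1  1  2  2  3  2  3  1  2  3  4  4  5  5  4  2
At index 3 the value is 2.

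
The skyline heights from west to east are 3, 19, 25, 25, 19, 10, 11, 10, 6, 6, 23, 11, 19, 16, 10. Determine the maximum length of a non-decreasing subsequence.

5

Let dp[i] be the length of the longest such subsequence ending at index i:
i:      1  2  3  4  5  6  7  8  9 10 11 12 13 14 15
a[i]:   3 19 25 25 19 10 11 10  6  6 23 11 19 16 10
dp:     1  2  3  4  3  2  3  3  2  3  4  4  5  5  4
Maximum dp value is 5.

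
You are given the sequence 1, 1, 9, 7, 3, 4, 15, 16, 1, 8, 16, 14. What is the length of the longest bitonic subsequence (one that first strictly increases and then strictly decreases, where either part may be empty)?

6

inc[i] = longest strictly increasing subsequence ending at i; dec[i] = longest strictly decreasing subsequence starting at i:
i:      1  2  3  4  5  6  7  8  9 10 11 12
a[i]:   1  1  9  7  3  4 15 16  1  8 16 14
inc:    1  1  2  2  2  3  4  5  1  4  5  5
dec:    1  1  4  3  2  2  2  2  1  1  2  1
Best peak at i=8 (value 16): inc=5, dec=2, length 5+2−1 = 6.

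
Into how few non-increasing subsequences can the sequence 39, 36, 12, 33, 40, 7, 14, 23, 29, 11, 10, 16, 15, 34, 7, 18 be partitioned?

Place each on the leftmost legal pile:
39 → new pile 1 (tops now [39])
36 → pile 1 (tops now [36])
12 → pile 1 (tops now [12])
33 → new pile 2 (tops now [12, 33])
40 → new pile 3 (tops now [12, 33, 40])
7 → pile 1 (tops now [7, 33, 40])
14 → pile 2 (tops now [7, 14, 40])
23 → pile 3 (tops now [7, 14, 23])
29 → new pile 4 (tops now [7, 14, 23, 29])
11 → pile 2 (tops now [7, 11, 23, 29])
10 → pile 2 (tops now [7, 10, 23, 29])
16 → pile 3 (tops now [7, 10, 16, 29])
15 → pile 3 (tops now [7, 10, 15, 29])
34 → new pile 5 (tops now [7, 10, 15, 29, 34])
7 → pile 1 (tops now [7, 10, 15, 29, 34])
18 → pile 4 (tops now [7, 10, 15, 18, 34])
Five piles.

5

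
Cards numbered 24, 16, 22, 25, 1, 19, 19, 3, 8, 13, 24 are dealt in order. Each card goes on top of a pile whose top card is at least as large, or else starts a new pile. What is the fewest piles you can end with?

5

Place each on the leftmost legal pile:
24 → new pile 1 (tops now [24])
16 → pile 1 (tops now [16])
22 → new pile 2 (tops now [16, 22])
25 → new pile 3 (tops now [16, 22, 25])
1 → pile 1 (tops now [1, 22, 25])
19 → pile 2 (tops now [1, 19, 25])
19 → pile 2 (tops now [1, 19, 25])
3 → pile 2 (tops now [1, 3, 25])
8 → pile 3 (tops now [1, 3, 8])
13 → new pile 4 (tops now [1, 3, 8, 13])
24 → new pile 5 (tops now [1, 3, 8, 13, 24])
Five piles.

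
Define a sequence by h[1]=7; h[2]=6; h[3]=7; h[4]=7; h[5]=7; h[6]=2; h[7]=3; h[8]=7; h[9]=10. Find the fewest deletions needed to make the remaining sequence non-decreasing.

3

Fewest deletions = n − (longest non-decreasing subsequence).
i:      1  2  3  4  5  6  7  8  9
h[i]:   7  6  7  7  7  2  3  7 10
dp:     1  1  2  3  4  1  2  5  6
max dp = 6, so deletions = 9 − 6 = 3.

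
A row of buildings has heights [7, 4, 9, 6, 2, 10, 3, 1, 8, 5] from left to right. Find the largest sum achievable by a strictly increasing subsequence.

26

Let S[i] be the best sum of a strictly increasing subsequence ending at i:
i:      1  2  3  4  5  6  7  8  9 10
a[i]:   7  4  9  6  2 10  3  1  8  5
S:      7  4 16 10  2 26  5  1 18 10
Maximum is 26 (e.g. 7 + 9 + 10).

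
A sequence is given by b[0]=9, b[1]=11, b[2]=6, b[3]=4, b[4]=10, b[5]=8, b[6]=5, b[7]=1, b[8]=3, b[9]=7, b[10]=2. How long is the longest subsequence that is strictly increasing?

Track the smallest tail for each achievable length (strict):
9 → extends → [9]
11 → extends → [9, 11]
6 → replaces 9 → [6, 11]
4 → replaces 6 → [4, 11]
10 → replaces 11 → [4, 10]
8 → replaces 10 → [4, 8]
5 → replaces 8 → [4, 5]
1 → replaces 4 → [1, 5]
3 → replaces 5 → [1, 3]
7 → extends → [1, 3, 7]
2 → replaces 3 → [1, 2, 7]
Three tails, so the longest strictly increasing subsequence has length 3 (e.g. 4, 5, 7).

3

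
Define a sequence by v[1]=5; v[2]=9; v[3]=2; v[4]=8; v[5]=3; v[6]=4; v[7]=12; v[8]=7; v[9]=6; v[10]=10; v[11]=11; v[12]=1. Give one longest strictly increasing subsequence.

Patience tails give the LIS length; then backtrack through the dp parents:
5 → extends → [5]
9 → extends → [5, 9]
2 → replaces 5 → [2, 9]
8 → replaces 9 → [2, 8]
3 → replaces 8 → [2, 3]
4 → extends → [2, 3, 4]
12 → extends → [2, 3, 4, 12]
7 → replaces 12 → [2, 3, 4, 7]
6 → replaces 7 → [2, 3, 4, 6]
10 → extends → [2, 3, 4, 6, 10]
11 → extends → [2, 3, 4, 6, 10, 11]
1 → replaces 2 → [1, 3, 4, 6, 10, 11]
Length 6; one witness is 2, 3, 4, 7, 10, 11.

2, 3, 4, 7, 10, 11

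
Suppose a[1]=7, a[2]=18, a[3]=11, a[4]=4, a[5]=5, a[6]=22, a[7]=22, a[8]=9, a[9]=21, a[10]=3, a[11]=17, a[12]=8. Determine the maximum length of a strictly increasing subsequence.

4

Track the smallest tail for each achievable length (strict):
7 → extends → [7]
18 → extends → [7, 18]
11 → replaces 18 → [7, 11]
4 → replaces 7 → [4, 11]
5 → replaces 11 → [4, 5]
22 → extends → [4, 5, 22]
22 → already a tail → [4, 5, 22]
9 → replaces 22 → [4, 5, 9]
21 → extends → [4, 5, 9, 21]
3 → replaces 4 → [3, 5, 9, 21]
17 → replaces 21 → [3, 5, 9, 17]
8 → replaces 9 → [3, 5, 8, 17]
Four tails, so the longest strictly increasing subsequence has length 4 (e.g. 4, 5, 9, 21).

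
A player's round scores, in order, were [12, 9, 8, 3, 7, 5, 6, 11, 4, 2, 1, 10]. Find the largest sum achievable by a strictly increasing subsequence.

Let S[i] be the best sum of a strictly increasing subsequence ending at i:
i:      1  2  3  4  5  6  7  8  9 10 11 12
a[i]:  12  9  8  3  7  5  6 11  4  2  1 10
S:     12  9  8  3 10  8 14 25  7  2  1 24
Maximum is 25 (e.g. 3 + 5 + 6 + 11).

25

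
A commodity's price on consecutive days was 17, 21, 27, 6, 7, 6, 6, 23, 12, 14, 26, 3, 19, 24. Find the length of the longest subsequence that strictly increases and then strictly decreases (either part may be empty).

inc[i] = longest strictly increasing subsequence ending at i; dec[i] = longest strictly decreasing subsequence starting at i:
i:      1  2  3  4  5  6  7  8  9 10 11 12 13 14
a[i]:  17 21 27  6  7  6  6 23 12 14 26  3 19 24
inc:    1  2  3  1  2  1  1  3  3  4  5  1  5  6
dec:    4  4  4  2  3  2  2  3  2  2  2  1  1  1
Best peak at i=3 (value 27): inc=3, dec=4, length 3+4−1 = 6.

6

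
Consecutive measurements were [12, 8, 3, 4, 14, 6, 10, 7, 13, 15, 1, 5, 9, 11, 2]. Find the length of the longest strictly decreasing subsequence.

Negate each value so 'decreasing' becomes 'increasing', then run patience tails on the negated sequence:
-12 → extends → [-12]
-8 → extends → [-12, -8]
-3 → extends → [-12, -8, -3]
-4 → replaces -3 → [-12, -8, -4]
-14 → replaces -12 → [-14, -8, -4]
-6 → replaces -4 → [-14, -8, -6]
-10 → replaces -8 → [-14, -10, -6]
-7 → replaces -6 → [-14, -10, -7]
-13 → replaces -10 → [-14, -13, -7]
-15 → replaces -14 → [-15, -13, -7]
-1 → extends → [-15, -13, -7, -1]
-5 → replaces -1 → [-15, -13, -7, -5]
-9 → replaces -7 → [-15, -13, -9, -5]
-11 → replaces -9 → [-15, -13, -11, -5]
-2 → extends → [-15, -13, -11, -5, -2]
Five tails, so the longest strictly decreasing subsequence of the original has length 5.

5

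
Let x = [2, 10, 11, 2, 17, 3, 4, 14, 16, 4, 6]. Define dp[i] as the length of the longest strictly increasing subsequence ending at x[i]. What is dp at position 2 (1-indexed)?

dp[i] = 1 + max{dp[j] : j<i, x[j]<x[i]} (or 1 if no such j):
i:      1  2  3  4  5  6  7  8  9 10 11
x[i]:   2 10 11  2 17  3  4 14 16  4  6
dp:     1  2  3  1  4  2  3  4  5  3  4
At index 2 the value is 2.

2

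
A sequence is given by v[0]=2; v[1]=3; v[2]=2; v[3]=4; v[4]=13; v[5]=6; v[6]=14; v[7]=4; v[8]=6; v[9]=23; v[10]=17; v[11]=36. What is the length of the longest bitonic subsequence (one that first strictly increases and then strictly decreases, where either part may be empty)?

inc[i] = longest strictly increasing subsequence ending at i; dec[i] = longest strictly decreasing subsequence starting at i:
i:      0  1  2  3  4  5  6  7  8  9 10 11
v[i]:   2  3  2  4 13  6 14  4  6 23 17 36
inc:    1  2  1  3  4  4  5  3  4  6  6  7
dec:    1  2  1  1  3  2  2  1  1  2  1  1
Best peak at i=9 (value 23): inc=6, dec=2, length 6+2−1 = 7.

7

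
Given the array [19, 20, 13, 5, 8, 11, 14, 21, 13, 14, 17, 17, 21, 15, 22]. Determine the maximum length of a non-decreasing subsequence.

Track the smallest tail for each achievable length (allowing ties):
19 → extends → [19]
20 → extends → [19, 20]
13 → replaces 19 → [13, 20]
5 → replaces 13 → [5, 20]
8 → replaces 20 → [5, 8]
11 → extends → [5, 8, 11]
14 → extends → [5, 8, 11, 14]
21 → extends → [5, 8, 11, 14, 21]
13 → replaces 14 → [5, 8, 11, 13, 21]
14 → replaces 21 → [5, 8, 11, 13, 14]
17 → extends → [5, 8, 11, 13, 14, 17]
17 → extends → [5, 8, 11, 13, 14, 17, 17]
21 → extends → [5, 8, 11, 13, 14, 17, 17, 21]
15 → replaces 17 → [5, 8, 11, 13, 14, 15, 17, 21]
22 → extends → [5, 8, 11, 13, 14, 15, 17, 21, 22]
Nine tails, so the longest non-decreasing subsequence has length 9 (e.g. 5, 8, 11, 14, 14, 17, 17, 21, 22).

9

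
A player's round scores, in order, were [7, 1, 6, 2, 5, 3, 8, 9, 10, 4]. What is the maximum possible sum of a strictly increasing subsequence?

35

Let S[i] be the best sum of a strictly increasing subsequence ending at i:
i:      1  2  3  4  5  6  7  8  9 10
a[i]:   7  1  6  2  5  3  8  9 10  4
S:      7  1  7  3  8  6 16 25 35 10
Maximum is 35 (e.g. 1 + 2 + 5 + 8 + 9 + 10).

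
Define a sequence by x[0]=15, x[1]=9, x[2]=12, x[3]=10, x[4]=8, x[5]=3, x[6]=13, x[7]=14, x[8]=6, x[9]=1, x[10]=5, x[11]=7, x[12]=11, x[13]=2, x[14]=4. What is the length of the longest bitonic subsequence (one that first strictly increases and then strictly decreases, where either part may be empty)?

7

inc[i] = longest strictly increasing subsequence ending at i; dec[i] = longest strictly decreasing subsequence starting at i:
i:      0  1  2  3  4  5  6  7  8  9 10 11 12 13 14
x[i]:  15  9 12 10  8  3 13 14  6  1  5  7 11  2  4
inc:    1  1  2  2  1  1  3  4  2  1  2  3  4  2  3
dec:    7  5  6  5  4  2  4  4  3  1  2  2  2  1  1
Best peak at i=0 (value 15): inc=1, dec=7, length 1+7−1 = 7.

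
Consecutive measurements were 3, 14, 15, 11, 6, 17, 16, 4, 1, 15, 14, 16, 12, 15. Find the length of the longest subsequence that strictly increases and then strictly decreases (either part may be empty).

8

inc[i] = longest strictly increasing subsequence ending at i; dec[i] = longest strictly decreasing subsequence starting at i:
i:      1  2  3  4  5  6  7  8  9 10 11 12 13 14
a[i]:   3 14 15 11  6 17 16  4  1 15 14 16 12 15
inc:    1  2  3  2  2  4  4  2  1  3  3  4  3  4
dec:    2  5  5  4  3  5  4  2  1  3  2  2  1  1
Best peak at i=6 (value 17): inc=4, dec=5, length 4+5−1 = 8.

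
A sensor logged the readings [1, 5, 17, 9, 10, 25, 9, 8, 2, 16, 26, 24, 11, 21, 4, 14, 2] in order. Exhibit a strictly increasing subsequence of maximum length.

Patience tails give the LIS length; then backtrack through the dp parents:
1 → extends → [1]
5 → extends → [1, 5]
17 → extends → [1, 5, 17]
9 → replaces 17 → [1, 5, 9]
10 → extends → [1, 5, 9, 10]
25 → extends → [1, 5, 9, 10, 25]
9 → already a tail → [1, 5, 9, 10, 25]
8 → replaces 9 → [1, 5, 8, 10, 25]
2 → replaces 5 → [1, 2, 8, 10, 25]
16 → replaces 25 → [1, 2, 8, 10, 16]
26 → extends → [1, 2, 8, 10, 16, 26]
24 → replaces 26 → [1, 2, 8, 10, 16, 24]
11 → replaces 16 → [1, 2, 8, 10, 11, 24]
21 → replaces 24 → [1, 2, 8, 10, 11, 21]
4 → replaces 8 → [1, 2, 4, 10, 11, 21]
14 → replaces 21 → [1, 2, 4, 10, 11, 14]
2 → already a tail → [1, 2, 4, 10, 11, 14]
Length 6; one witness is 1, 5, 9, 10, 25, 26.

1, 5, 9, 10, 25, 26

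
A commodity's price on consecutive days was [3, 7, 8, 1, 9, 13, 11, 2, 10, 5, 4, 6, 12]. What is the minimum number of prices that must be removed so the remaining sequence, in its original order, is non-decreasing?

7

Fewest deletions = n − (longest non-decreasing subsequence).
Patience tails:
3 → extends → [3]
7 → extends → [3, 7]
8 → extends → [3, 7, 8]
1 → replaces 3 → [1, 7, 8]
9 → extends → [1, 7, 8, 9]
13 → extends → [1, 7, 8, 9, 13]
11 → replaces 13 → [1, 7, 8, 9, 11]
2 → replaces 7 → [1, 2, 8, 9, 11]
10 → replaces 11 → [1, 2, 8, 9, 10]
5 → replaces 8 → [1, 2, 5, 9, 10]
4 → replaces 5 → [1, 2, 4, 9, 10]
6 → replaces 9 → [1, 2, 4, 6, 10]
12 → extends → [1, 2, 4, 6, 10, 12]
Longest non-decreasing subsequence has length 6, so deletions = 13 − 6 = 7.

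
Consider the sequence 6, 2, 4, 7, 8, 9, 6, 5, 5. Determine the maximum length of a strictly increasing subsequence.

Let dp[i] be the length of the longest such subsequence ending at index i:
i:     1 2 3 4 5 6 7 8 9
a[i]:  6 2 4 7 8 9 6 5 5
dp:    1 1 2 3 4 5 3 3 3
Maximum dp value is 5.

5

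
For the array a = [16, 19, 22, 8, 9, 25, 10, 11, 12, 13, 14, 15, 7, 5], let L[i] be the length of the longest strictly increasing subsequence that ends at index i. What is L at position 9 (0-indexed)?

dp[i] = 1 + max{dp[j] : j<i, a[j]<a[i]} (or 1 if no such j):
i:      0  1  2  3  4  5  6  7  8  9 10 11 12 13
a[i]:  16 19 22  8  9 25 10 11 12 13 14 15  7  5
dp:     1  2  3  1  2  4  3  4  5  6  7  8  1  1
At index 9 the value is 6.

6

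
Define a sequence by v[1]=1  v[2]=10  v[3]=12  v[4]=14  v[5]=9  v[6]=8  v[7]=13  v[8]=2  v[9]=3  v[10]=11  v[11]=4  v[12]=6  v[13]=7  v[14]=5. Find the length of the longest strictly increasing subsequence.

Track the smallest tail for each achievable length (strict):
1 → extends → [1]
10 → extends → [1, 10]
12 → extends → [1, 10, 12]
14 → extends → [1, 10, 12, 14]
9 → replaces 10 → [1, 9, 12, 14]
8 → replaces 9 → [1, 8, 12, 14]
13 → replaces 14 → [1, 8, 12, 13]
2 → replaces 8 → [1, 2, 12, 13]
3 → replaces 12 → [1, 2, 3, 13]
11 → replaces 13 → [1, 2, 3, 11]
4 → replaces 11 → [1, 2, 3, 4]
6 → extends → [1, 2, 3, 4, 6]
7 → extends → [1, 2, 3, 4, 6, 7]
5 → replaces 6 → [1, 2, 3, 4, 5, 7]
Six tails, so the longest strictly increasing subsequence has length 6 (e.g. 1, 2, 3, 4, 6, 7).

6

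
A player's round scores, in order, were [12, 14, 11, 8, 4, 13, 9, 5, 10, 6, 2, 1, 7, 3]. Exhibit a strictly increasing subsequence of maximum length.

4, 5, 6, 7

Patience tails give the LIS length; then backtrack through the dp parents:
12 → extends → [12]
14 → extends → [12, 14]
11 → replaces 12 → [11, 14]
8 → replaces 11 → [8, 14]
4 → replaces 8 → [4, 14]
13 → replaces 14 → [4, 13]
9 → replaces 13 → [4, 9]
5 → replaces 9 → [4, 5]
10 → extends → [4, 5, 10]
6 → replaces 10 → [4, 5, 6]
2 → replaces 4 → [2, 5, 6]
1 → replaces 2 → [1, 5, 6]
7 → extends → [1, 5, 6, 7]
3 → replaces 5 → [1, 3, 6, 7]
Length 4; one witness is 4, 5, 6, 7.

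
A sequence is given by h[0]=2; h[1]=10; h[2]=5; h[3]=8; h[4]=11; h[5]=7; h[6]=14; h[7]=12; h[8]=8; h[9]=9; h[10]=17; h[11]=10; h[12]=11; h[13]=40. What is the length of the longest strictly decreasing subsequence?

3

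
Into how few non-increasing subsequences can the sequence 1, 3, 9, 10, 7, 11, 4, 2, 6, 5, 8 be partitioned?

5

Place each on the leftmost legal pile:
1 → new pile 1 (tops now [1])
3 → new pile 2 (tops now [1, 3])
9 → new pile 3 (tops now [1, 3, 9])
10 → new pile 4 (tops now [1, 3, 9, 10])
7 → pile 3 (tops now [1, 3, 7, 10])
11 → new pile 5 (tops now [1, 3, 7, 10, 11])
4 → pile 3 (tops now [1, 3, 4, 10, 11])
2 → pile 2 (tops now [1, 2, 4, 10, 11])
6 → pile 4 (tops now [1, 2, 4, 6, 11])
5 → pile 4 (tops now [1, 2, 4, 5, 11])
8 → pile 5 (tops now [1, 2, 4, 5, 8])
Five piles.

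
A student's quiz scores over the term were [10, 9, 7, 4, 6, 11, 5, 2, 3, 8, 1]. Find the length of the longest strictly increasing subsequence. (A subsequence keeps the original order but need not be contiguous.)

3

Let dp[i] be the length of the longest such subsequence ending at index i:
i:      1  2  3  4  5  6  7  8  9 10 11
a[i]:  10  9  7  4  6 11  5  2  3  8  1
dp:     1  1  1  1  2  3  2  1  2  3  1
Maximum dp value is 3.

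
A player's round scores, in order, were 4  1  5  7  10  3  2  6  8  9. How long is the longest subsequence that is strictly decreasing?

Let dp[i] be the longest strictly decreasing subsequence ending at i:
i:      1  2  3  4  5  6  7  8  9 10
a[i]:   4  1  5  7 10  3  2  6  8  9
dp:     1  2  1  1  1  2  3  2  2  2
Maximum is 3.

3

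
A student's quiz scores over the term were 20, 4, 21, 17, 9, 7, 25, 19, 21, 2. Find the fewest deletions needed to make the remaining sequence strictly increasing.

Fewest deletions = n − (longest strictly increasing subsequence).
i:      1  2  3  4  5  6  7  8  9 10
a[i]:  20  4 21 17  9  7 25 19 21  2
dp:     1  1  2  2  2  2  3  3  4  1
max dp = 4, so deletions = 10 − 4 = 6.

6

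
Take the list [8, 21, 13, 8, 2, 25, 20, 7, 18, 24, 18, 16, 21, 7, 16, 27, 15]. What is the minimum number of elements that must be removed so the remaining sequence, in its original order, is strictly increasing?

12

Fewest deletions = n − (longest strictly increasing subsequence).
i:      1  2  3  4  5  6  7  8  9 10 11 12 13 14 15 16 17
a[i]:   8 21 13  8  2 25 20  7 18 24 18 16 21  7 16 27 15
dp:     1  2  2  1  1  3  3  2  3  4  3  3  4  2  3  5  3
max dp = 5, so deletions = 17 − 5 = 12.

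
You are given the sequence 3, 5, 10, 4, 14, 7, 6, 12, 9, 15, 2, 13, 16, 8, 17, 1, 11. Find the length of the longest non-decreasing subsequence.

Let dp[i] be the length of the longest such subsequence ending at index i:
i:      1  2  3  4  5  6  7  8  9 10 11 12 13 14 15 16 17
a[i]:   3  5 10  4 14  7  6 12  9 15  2 13 16  8 17  1 11
dp:     1  2  3  2  4  3  3  4  4  5  1  5  6  4  7  1  5
Maximum dp value is 7.

7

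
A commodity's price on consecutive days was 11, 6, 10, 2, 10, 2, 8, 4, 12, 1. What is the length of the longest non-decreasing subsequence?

Let dp[i] be the length of the longest such subsequence ending at index i:
i:      1  2  3  4  5  6  7  8  9 10
a[i]:  11  6 10  2 10  2  8  4 12  1
dp:     1  1  2  1  3  2  3  3  4  1
Maximum dp value is 4.

4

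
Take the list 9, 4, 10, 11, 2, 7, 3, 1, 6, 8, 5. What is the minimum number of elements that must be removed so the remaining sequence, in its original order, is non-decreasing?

7

Fewest deletions = n − (longest non-decreasing subsequence).
Patience tails:
9 → extends → [9]
4 → replaces 9 → [4]
10 → extends → [4, 10]
11 → extends → [4, 10, 11]
2 → replaces 4 → [2, 10, 11]
7 → replaces 10 → [2, 7, 11]
3 → replaces 7 → [2, 3, 11]
1 → replaces 2 → [1, 3, 11]
6 → replaces 11 → [1, 3, 6]
8 → extends → [1, 3, 6, 8]
5 → replaces 6 → [1, 3, 5, 8]
Longest non-decreasing subsequence has length 4, so deletions = 11 − 4 = 7.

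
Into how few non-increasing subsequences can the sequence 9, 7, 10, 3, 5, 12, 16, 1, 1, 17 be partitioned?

Place each on the leftmost legal pile:
9 → new pile 1 (tops now [9])
7 → pile 1 (tops now [7])
10 → new pile 2 (tops now [7, 10])
3 → pile 1 (tops now [3, 10])
5 → pile 2 (tops now [3, 5])
12 → new pile 3 (tops now [3, 5, 12])
16 → new pile 4 (tops now [3, 5, 12, 16])
1 → pile 1 (tops now [1, 5, 12, 16])
1 → pile 1 (tops now [1, 5, 12, 16])
17 → new pile 5 (tops now [1, 5, 12, 16, 17])
Five piles.

5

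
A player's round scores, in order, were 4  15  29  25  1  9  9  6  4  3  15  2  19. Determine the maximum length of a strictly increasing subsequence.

Track the smallest tail for each achievable length (strict):
4 → extends → [4]
15 → extends → [4, 15]
29 → extends → [4, 15, 29]
25 → replaces 29 → [4, 15, 25]
1 → replaces 4 → [1, 15, 25]
9 → replaces 15 → [1, 9, 25]
9 → already a tail → [1, 9, 25]
6 → replaces 9 → [1, 6, 25]
4 → replaces 6 → [1, 4, 25]
3 → replaces 4 → [1, 3, 25]
15 → replaces 25 → [1, 3, 15]
2 → replaces 3 → [1, 2, 15]
19 → extends → [1, 2, 15, 19]
Four tails, so the longest strictly increasing subsequence has length 4 (e.g. 4, 9, 15, 19).

4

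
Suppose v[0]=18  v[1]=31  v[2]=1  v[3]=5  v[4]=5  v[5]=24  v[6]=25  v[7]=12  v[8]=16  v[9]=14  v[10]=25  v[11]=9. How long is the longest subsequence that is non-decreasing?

Track the smallest tail for each achievable length (allowing ties):
18 → extends → [18]
31 → extends → [18, 31]
1 → replaces 18 → [1, 31]
5 → replaces 31 → [1, 5]
5 → extends → [1, 5, 5]
24 → extends → [1, 5, 5, 24]
25 → extends → [1, 5, 5, 24, 25]
12 → replaces 24 → [1, 5, 5, 12, 25]
16 → replaces 25 → [1, 5, 5, 12, 16]
14 → replaces 16 → [1, 5, 5, 12, 14]
25 → extends → [1, 5, 5, 12, 14, 25]
9 → replaces 12 → [1, 5, 5, 9, 14, 25]
Six tails, so the longest non-decreasing subsequence has length 6 (e.g. 1, 5, 5, 24, 25, 25).

6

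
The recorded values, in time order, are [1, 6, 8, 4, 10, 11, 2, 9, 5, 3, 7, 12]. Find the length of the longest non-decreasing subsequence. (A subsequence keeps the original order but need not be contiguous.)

Let dp[i] be the length of the longest such subsequence ending at index i:
i:      1  2  3  4  5  6  7  8  9 10 11 12
a[i]:   1  6  8  4 10 11  2  9  5  3  7 12
dp:     1  2  3  2  4  5  2  4  3  3  4  6
Maximum dp value is 6.

6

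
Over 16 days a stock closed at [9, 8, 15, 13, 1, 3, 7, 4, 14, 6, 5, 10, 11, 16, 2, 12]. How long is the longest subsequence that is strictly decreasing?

Negate each value so 'decreasing' becomes 'increasing', then run patience tails on the negated sequence:
-9 → extends → [-9]
-8 → extends → [-9, -8]
-15 → replaces -9 → [-15, -8]
-13 → replaces -8 → [-15, -13]
-1 → extends → [-15, -13, -1]
-3 → replaces -1 → [-15, -13, -3]
-7 → replaces -3 → [-15, -13, -7]
-4 → extends → [-15, -13, -7, -4]
-14 → replaces -13 → [-15, -14, -7, -4]
-6 → replaces -4 → [-15, -14, -7, -6]
-5 → extends → [-15, -14, -7, -6, -5]
-10 → replaces -7 → [-15, -14, -10, -6, -5]
-11 → replaces -10 → [-15, -14, -11, -6, -5]
-16 → replaces -15 → [-16, -14, -11, -6, -5]
-2 → extends → [-16, -14, -11, -6, -5, -2]
-12 → replaces -11 → [-16, -14, -12, -6, -5, -2]
Six tails, so the longest strictly decreasing subsequence of the original has length 6.

6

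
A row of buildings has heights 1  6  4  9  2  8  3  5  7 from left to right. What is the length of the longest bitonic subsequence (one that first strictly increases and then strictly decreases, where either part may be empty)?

inc[i] = longest strictly increasing subsequence ending at i; dec[i] = longest strictly decreasing subsequence starting at i:
i:     1 2 3 4 5 6 7 8 9
a[i]:  1 6 4 9 2 8 3 5 7
inc:   1 2 2 3 2 3 3 4 5
dec:   1 3 2 3 1 2 1 1 1
Best peak at i=4 (value 9): inc=3, dec=3, length 3+3−1 = 5.

5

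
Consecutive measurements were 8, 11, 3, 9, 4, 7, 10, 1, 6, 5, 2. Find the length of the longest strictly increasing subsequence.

4

Let dp[i] be the length of the longest such subsequence ending at index i:
i:      1  2  3  4  5  6  7  8  9 10 11
a[i]:   8 11  3  9  4  7 10  1  6  5  2
dp:     1  2  1  2  2  3  4  1  3  3  2
Maximum dp value is 4.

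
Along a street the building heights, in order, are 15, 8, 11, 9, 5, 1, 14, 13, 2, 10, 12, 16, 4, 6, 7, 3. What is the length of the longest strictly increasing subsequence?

Let dp[i] be the length of the longest such subsequence ending at index i:
i:      1  2  3  4  5  6  7  8  9 10 11 12 13 14 15 16
a[i]:  15  8 11  9  5  1 14 13  2 10 12 16  4  6  7  3
dp:     1  1  2  2  1  1  3  3  2  3  4  5  3  4  5  3
Maximum dp value is 5.

5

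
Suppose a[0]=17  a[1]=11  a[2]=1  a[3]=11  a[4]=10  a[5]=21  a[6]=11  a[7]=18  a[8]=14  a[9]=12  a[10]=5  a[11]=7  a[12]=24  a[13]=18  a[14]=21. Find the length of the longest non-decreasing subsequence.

Let dp[i] be the length of the longest such subsequence ending at index i:
i:      0  1  2  3  4  5  6  7  8  9 10 11 12 13 14
a[i]:  17 11  1 11 10 21 11 18 14 12  5  7 24 18 21
dp:     1  1  1  2  2  3  3  4  4  4  2  3  5  5  6
Maximum dp value is 6.

6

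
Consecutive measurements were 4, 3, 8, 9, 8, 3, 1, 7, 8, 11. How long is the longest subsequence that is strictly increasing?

Track the smallest tail for each achievable length (strict):
4 → extends → [4]
3 → replaces 4 → [3]
8 → extends → [3, 8]
9 → extends → [3, 8, 9]
8 → already a tail → [3, 8, 9]
3 → already a tail → [3, 8, 9]
1 → replaces 3 → [1, 8, 9]
7 → replaces 8 → [1, 7, 9]
8 → replaces 9 → [1, 7, 8]
11 → extends → [1, 7, 8, 11]
Four tails, so the longest strictly increasing subsequence has length 4 (e.g. 4, 8, 9, 11).

4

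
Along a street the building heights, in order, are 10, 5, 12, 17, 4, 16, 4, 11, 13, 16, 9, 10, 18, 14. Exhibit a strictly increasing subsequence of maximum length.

Patience tails give the LIS length; then backtrack through the dp parents:
10 → extends → [10]
5 → replaces 10 → [5]
12 → extends → [5, 12]
17 → extends → [5, 12, 17]
4 → replaces 5 → [4, 12, 17]
16 → replaces 17 → [4, 12, 16]
4 → already a tail → [4, 12, 16]
11 → replaces 12 → [4, 11, 16]
13 → replaces 16 → [4, 11, 13]
16 → extends → [4, 11, 13, 16]
9 → replaces 11 → [4, 9, 13, 16]
10 → replaces 13 → [4, 9, 10, 16]
18 → extends → [4, 9, 10, 16, 18]
14 → replaces 16 → [4, 9, 10, 14, 18]
Length 5; one witness is 10, 12, 13, 16, 18.

10, 12, 13, 16, 18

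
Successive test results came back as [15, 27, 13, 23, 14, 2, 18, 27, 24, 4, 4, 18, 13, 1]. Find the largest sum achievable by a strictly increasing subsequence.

72

Let S[i] be the best sum of a strictly increasing subsequence ending at i:
i:      1  2  3  4  5  6  7  8  9 10 11 12 13 14
a[i]:  15 27 13 23 14  2 18 27 24  4  4 18 13  1
S:     15 42 13 38 27  2 45 72 69  6  6 45 19  1
Maximum is 72 (e.g. 13 + 14 + 18 + 27).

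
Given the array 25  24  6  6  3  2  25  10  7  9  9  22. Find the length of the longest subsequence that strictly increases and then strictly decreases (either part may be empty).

5

inc[i] = longest strictly increasing subsequence ending at i; dec[i] = longest strictly decreasing subsequence starting at i:
i:      1  2  3  4  5  6  7  8  9 10 11 12
a[i]:  25 24  6  6  3  2 25 10  7  9  9 22
inc:    1  1  1  1  1  1  2  2  2  3  3  4
dec:    5  4  3  3  2  1  3  2  1  1  1  1
Best peak at i=1 (value 25): inc=1, dec=5, length 1+5−1 = 5.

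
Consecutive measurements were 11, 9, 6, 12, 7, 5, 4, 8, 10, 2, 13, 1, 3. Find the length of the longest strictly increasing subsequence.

5

Track the smallest tail for each achievable length (strict):
11 → extends → [11]
9 → replaces 11 → [9]
6 → replaces 9 → [6]
12 → extends → [6, 12]
7 → replaces 12 → [6, 7]
5 → replaces 6 → [5, 7]
4 → replaces 5 → [4, 7]
8 → extends → [4, 7, 8]
10 → extends → [4, 7, 8, 10]
2 → replaces 4 → [2, 7, 8, 10]
13 → extends → [2, 7, 8, 10, 13]
1 → replaces 2 → [1, 7, 8, 10, 13]
3 → replaces 7 → [1, 3, 8, 10, 13]
Five tails, so the longest strictly increasing subsequence has length 5 (e.g. 6, 7, 8, 10, 13).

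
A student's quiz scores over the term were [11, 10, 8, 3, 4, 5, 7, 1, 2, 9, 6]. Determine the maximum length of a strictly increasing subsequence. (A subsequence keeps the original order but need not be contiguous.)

Track the smallest tail for each achievable length (strict):
11 → extends → [11]
10 → replaces 11 → [10]
8 → replaces 10 → [8]
3 → replaces 8 → [3]
4 → extends → [3, 4]
5 → extends → [3, 4, 5]
7 → extends → [3, 4, 5, 7]
1 → replaces 3 → [1, 4, 5, 7]
2 → replaces 4 → [1, 2, 5, 7]
9 → extends → [1, 2, 5, 7, 9]
6 → replaces 7 → [1, 2, 5, 6, 9]
Five tails, so the longest strictly increasing subsequence has length 5 (e.g. 3, 4, 5, 7, 9).

5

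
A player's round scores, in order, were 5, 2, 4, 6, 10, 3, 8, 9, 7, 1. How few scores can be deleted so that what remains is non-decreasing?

5

Fewest deletions = n − (longest non-decreasing subsequence).
i:      1  2  3  4  5  6  7  8  9 10
a[i]:   5  2  4  6 10  3  8  9  7  1
dp:     1  1  2  3  4  2  4  5  4  1
max dp = 5, so deletions = 10 − 5 = 5.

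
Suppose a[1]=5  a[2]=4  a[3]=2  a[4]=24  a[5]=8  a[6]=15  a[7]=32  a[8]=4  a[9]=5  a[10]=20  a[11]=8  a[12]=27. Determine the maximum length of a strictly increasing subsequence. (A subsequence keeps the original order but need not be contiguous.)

5

Let dp[i] be the length of the longest such subsequence ending at index i:
i:      1  2  3  4  5  6  7  8  9 10 11 12
a[i]:   5  4  2 24  8 15 32  4  5 20  8 27
dp:     1  1  1  2  2  3  4  2  3  4  4  5
Maximum dp value is 5.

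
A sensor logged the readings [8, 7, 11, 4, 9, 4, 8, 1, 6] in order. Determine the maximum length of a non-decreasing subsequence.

Track the smallest tail for each achievable length (allowing ties):
8 → extends → [8]
7 → replaces 8 → [7]
11 → extends → [7, 11]
4 → replaces 7 → [4, 11]
9 → replaces 11 → [4, 9]
4 → replaces 9 → [4, 4]
8 → extends → [4, 4, 8]
1 → replaces 4 → [1, 4, 8]
6 → replaces 8 → [1, 4, 6]
Three tails, so the longest non-decreasing subsequence has length 3 (e.g. 4, 4, 8).

3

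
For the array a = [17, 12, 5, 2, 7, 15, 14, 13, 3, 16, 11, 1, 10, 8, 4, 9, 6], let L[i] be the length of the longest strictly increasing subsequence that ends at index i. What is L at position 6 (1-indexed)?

3

dp[i] = 1 + max{dp[j] : j<i, a[j]<a[i]} (or 1 if no such j):
i:      1  2  3  4  5  6  7  8  9 10 11 12 13 14 15 16 17
a[i]:  17 12  5  2  7 15 14 13  3 16 11  1 10  8  4  9  6
dp:     1  1  1  1  2  3  3  3  2  4  3  1  3  3  3  4  4
At index 6 the value is 3.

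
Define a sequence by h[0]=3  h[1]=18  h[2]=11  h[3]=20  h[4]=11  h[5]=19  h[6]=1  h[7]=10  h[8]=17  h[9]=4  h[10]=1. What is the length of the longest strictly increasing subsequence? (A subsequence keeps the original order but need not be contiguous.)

Let dp[i] be the length of the longest such subsequence ending at index i:
i:      0  1  2  3  4  5  6  7  8  9 10
h[i]:   3 18 11 20 11 19  1 10 17  4  1
dp:     1  2  2  3  2  3  1  2  3  2  1
Maximum dp value is 3.

3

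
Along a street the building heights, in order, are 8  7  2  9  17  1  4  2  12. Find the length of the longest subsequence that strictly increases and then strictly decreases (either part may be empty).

5

inc[i] = longest strictly increasing subsequence ending at i; dec[i] = longest strictly decreasing subsequence starting at i:
i:      1  2  3  4  5  6  7  8  9
a[i]:   8  7  2  9 17  1  4  2 12
inc:    1  1  1  2  3  1  2  2  3
dec:    4  3  2  3  3  1  2  1  1
Best peak at i=5 (value 17): inc=3, dec=3, length 3+3−1 = 5.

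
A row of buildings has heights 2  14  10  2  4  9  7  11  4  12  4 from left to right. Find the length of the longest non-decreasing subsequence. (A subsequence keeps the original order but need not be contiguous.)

6

Track the smallest tail for each achievable length (allowing ties):
2 → extends → [2]
14 → extends → [2, 14]
10 → replaces 14 → [2, 10]
2 → replaces 10 → [2, 2]
4 → extends → [2, 2, 4]
9 → extends → [2, 2, 4, 9]
7 → replaces 9 → [2, 2, 4, 7]
11 → extends → [2, 2, 4, 7, 11]
4 → replaces 7 → [2, 2, 4, 4, 11]
12 → extends → [2, 2, 4, 4, 11, 12]
4 → replaces 11 → [2, 2, 4, 4, 4, 12]
Six tails, so the longest non-decreasing subsequence has length 6 (e.g. 2, 2, 4, 9, 11, 12).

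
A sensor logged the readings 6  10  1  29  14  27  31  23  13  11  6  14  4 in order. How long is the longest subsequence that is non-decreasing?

Let dp[i] be the length of the longest such subsequence ending at index i:
i:      1  2  3  4  5  6  7  8  9 10 11 12 13
a[i]:   6 10  1 29 14 27 31 23 13 11  6 14  4
dp:     1  2  1  3  3  4  5  4  3  3  2  4  2
Maximum dp value is 5.

5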